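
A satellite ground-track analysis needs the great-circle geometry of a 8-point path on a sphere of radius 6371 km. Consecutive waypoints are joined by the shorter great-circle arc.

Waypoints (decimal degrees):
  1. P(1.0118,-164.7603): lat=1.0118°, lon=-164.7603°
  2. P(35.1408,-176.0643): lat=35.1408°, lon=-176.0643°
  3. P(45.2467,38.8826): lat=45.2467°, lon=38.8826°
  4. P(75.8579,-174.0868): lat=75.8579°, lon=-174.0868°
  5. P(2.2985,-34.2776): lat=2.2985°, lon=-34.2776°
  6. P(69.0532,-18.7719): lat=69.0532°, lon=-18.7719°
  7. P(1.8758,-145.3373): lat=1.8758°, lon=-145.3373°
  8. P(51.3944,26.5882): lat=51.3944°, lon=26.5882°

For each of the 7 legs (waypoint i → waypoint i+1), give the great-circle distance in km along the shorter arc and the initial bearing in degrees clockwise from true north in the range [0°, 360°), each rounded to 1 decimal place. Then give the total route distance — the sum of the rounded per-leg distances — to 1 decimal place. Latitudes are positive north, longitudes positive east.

Leg 1: φ1=0.0176592, φ2=0.6133227, Δφ=0.5956634, Δλ=-0.1972920 rad; a=sin²(Δφ/2)+cosφ1·cosφ2·sin²(Δλ/2)=0.0940422107; c=2·atan2(√a, √(1-a))=0.623370294; dist=6371·c=3971.492 ≈ 3971.5 km; running total=3971.5 km
Leg 1 bearing: y=sinΔλ·cosφ2=-0.16028899, x=cosφ1·sinφ2-sinφ1·cosφ2·cosΔλ=0.56133816; θ=atan2(y, x)=-15.9366° <0 so +360° → 344.0634° ≈ 344.1°
Leg 2: φ1=0.6133227, φ2=0.7897039, Δφ=0.1763812, Δλ=3.7515311 rad; a=sin²(Δφ/2)+cosφ1·cosφ2·sin²(Δλ/2)=0.5315846458; c=2·atan2(√a, √(1-a))=1.634007705; dist=6371·c=10410.263 ≈ 10410.3 km; running total=14381.8 km
Leg 2 bearing: y=sinΔλ·cosφ2=-0.40329505, x=cosφ1·sinφ2-sinφ1·cosφ2·cosΔλ=0.91288704; θ=atan2(y, x)=-23.8349° <0 so +360° → 336.1651° ≈ 336.2°
Leg 3: φ1=0.7897039, φ2=1.3239701, Δφ=0.5342662, Δλ=-3.7170172 rad; a=sin²(Δφ/2)+cosφ1·cosφ2·sin²(Δλ/2)=0.2278480097; c=2·atan2(√a, √(1-a))=0.995237128; dist=6371·c=6340.656 ≈ 6340.7 km; running total=20722.5 km
Leg 3 bearing: y=sinΔλ·cosφ2=0.13296089, x=cosφ1·sinφ2-sinφ1·cosφ2·cosΔλ=0.82828412; θ=atan2(y, x)=9.1196° ≈ 9.1°
Leg 4: φ1=1.3239701, φ2=0.0401164, Δφ=-1.2838537, Δλ=2.4401309 rad; a=sin²(Δφ/2)+cosφ1·cosφ2·sin²(Δλ/2)=0.5738007294; c=2·atan2(√a, √(1-a))=1.718939055; dist=6371·c=10951.361 ≈ 10951.4 km; running total=31673.9 km
Leg 4 bearing: y=sinΔλ·cosφ2=0.64481583, x=cosφ1·sinφ2-sinφ1·cosφ2·cosΔλ=0.74995090; θ=atan2(y, x)=40.6893° ≈ 40.7°
Leg 5: φ1=0.0401164, φ2=1.2052057, Δφ=1.1650893, Δλ=0.2706255 rad; a=sin²(Δφ/2)+cosφ1·cosφ2·sin²(Δλ/2)=0.3091663495; c=2·atan2(√a, √(1-a))=1.179196848; dist=6371·c=7512.663 ≈ 7512.7 km; running total=39186.6 km
Leg 5 bearing: y=sinΔλ·cosφ2=0.09557225, x=cosφ1·sinφ2-sinφ1·cosφ2·cosΔλ=0.91934543; θ=atan2(y, x)=5.9350° ≈ 5.9°
Leg 6: φ1=1.2052057, φ2=0.0327389, Δφ=-1.1724668, Δλ=-2.2089829 rad; a=sin²(Δφ/2)+cosφ1·cosφ2·sin²(Δλ/2)=0.5911468356; c=2·atan2(√a, √(1-a))=1.754115035; dist=6371·c=11175.467 ≈ 11175.5 km; running total=50362.1 km
Leg 6 bearing: y=sinΔλ·cosφ2=-0.80274698, x=cosφ1·sinφ2-sinφ1·cosφ2·cosΔλ=0.56777311; θ=atan2(y, x)=-54.7287° <0 so +360° → 305.2713° ≈ 305.3°
Leg 7: φ1=0.0327389, φ2=0.8970015, Δφ=0.8642626, Δλ=3.0006660 rad; a=sin²(Δφ/2)+cosφ1·cosφ2·sin²(Δλ/2)=0.7959298296; c=2·atan2(√a, √(1-a))=2.204160371; dist=6371·c=14042.706 ≈ 14042.7 km; running total=64404.8 km
Leg 7 bearing: y=sinΔλ·cosφ2=0.08764123, x=cosφ1·sinφ2-sinφ1·cosφ2·cosΔλ=0.80126223; θ=atan2(y, x)=6.2421° ≈ 6.2°

Leg 1: dist=3971.5 km, bearing=344.1°
Leg 2: dist=10410.3 km, bearing=336.2°
Leg 3: dist=6340.7 km, bearing=9.1°
Leg 4: dist=10951.4 km, bearing=40.7°
Leg 5: dist=7512.7 km, bearing=5.9°
Leg 6: dist=11175.5 km, bearing=305.3°
Leg 7: dist=14042.7 km, bearing=6.2°
Total: 64404.8 km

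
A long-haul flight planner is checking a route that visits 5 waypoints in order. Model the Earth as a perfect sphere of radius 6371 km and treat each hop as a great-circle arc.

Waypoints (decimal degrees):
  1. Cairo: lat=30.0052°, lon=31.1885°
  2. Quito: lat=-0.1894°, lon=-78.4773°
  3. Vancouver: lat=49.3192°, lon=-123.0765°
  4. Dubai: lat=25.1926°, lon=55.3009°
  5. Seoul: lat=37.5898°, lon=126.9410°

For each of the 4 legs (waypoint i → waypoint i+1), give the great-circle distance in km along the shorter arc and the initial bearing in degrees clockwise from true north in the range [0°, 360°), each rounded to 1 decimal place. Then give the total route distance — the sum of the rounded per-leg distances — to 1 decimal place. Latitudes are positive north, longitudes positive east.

Leg 1: φ1=0.5236895, φ2=-0.0033057, Δφ=-0.5269952, Δλ=-1.9140293 rad; a=sin²(Δφ/2)+cosφ1·cosφ2·sin²(Δλ/2)=0.6465412735; c=2·atan2(√a, √(1-a))=1.868245706; dist=6371·c=11902.593 ≈ 11902.6 km; running total=11902.6 km
Leg 1 bearing: y=sinΔλ·cosφ2=-0.94166645, x=cosφ1·sinφ2-sinφ1·cosφ2·cosΔλ=0.16542952; θ=atan2(y, x)=-80.0361° <0 so +360° → 279.9639° ≈ 280.0°
Leg 2: φ1=-0.0033057, φ2=0.8607824, Δφ=0.8640881, Δλ=-0.7784029 rad; a=sin²(Δφ/2)+cosφ1·cosφ2·sin²(Δλ/2)=0.2691864315; c=2·atan2(√a, √(1-a))=1.090967728; dist=6371·c=6950.555 ≈ 6950.6 km; running total=18853.2 km
Leg 2 bearing: y=sinΔλ·cosφ2=-0.45768799, x=cosφ1·sinφ2-sinφ1·cosφ2·cosΔλ=0.75988294; θ=atan2(y, x)=-31.0611° <0 so +360° → 328.9389° ≈ 328.9°
Leg 3: φ1=0.8607824, φ2=0.4396938, Δφ=-0.4210886, Δλ=3.1132729 rad; a=sin²(Δφ/2)+cosφ1·cosφ2·sin²(Δλ/2)=0.6334016996; c=2·atan2(√a, √(1-a))=1.840870995; dist=6371·c=11728.189 ≈ 11728.2 km; running total=30581.4 km
Leg 3 bearing: y=sinΔλ·cosφ2=0.02562257, x=cosφ1·sinφ2-sinφ1·cosφ2·cosΔλ=0.96341031; θ=atan2(y, x)=1.5235° ≈ 1.5°
Leg 4: φ1=0.4396938, φ2=0.6560658, Δφ=0.2163720, Δλ=1.2503556 rad; a=sin²(Δφ/2)+cosφ1·cosφ2·sin²(Δλ/2)=0.2572457691; c=2·atan2(√a, √(1-a))=1.063851643; dist=6371·c=6777.799 ≈ 6777.8 km; running total=37359.2 km
Leg 4 bearing: y=sinΔλ·cosφ2=0.75206256, x=cosφ1·sinφ2-sinφ1·cosφ2·cosΔλ=0.44573920; θ=atan2(y, x)=59.3452° ≈ 59.3°

Leg 1: dist=11902.6 km, bearing=280.0°
Leg 2: dist=6950.6 km, bearing=328.9°
Leg 3: dist=11728.2 km, bearing=1.5°
Leg 4: dist=6777.8 km, bearing=59.3°
Total: 37359.2 km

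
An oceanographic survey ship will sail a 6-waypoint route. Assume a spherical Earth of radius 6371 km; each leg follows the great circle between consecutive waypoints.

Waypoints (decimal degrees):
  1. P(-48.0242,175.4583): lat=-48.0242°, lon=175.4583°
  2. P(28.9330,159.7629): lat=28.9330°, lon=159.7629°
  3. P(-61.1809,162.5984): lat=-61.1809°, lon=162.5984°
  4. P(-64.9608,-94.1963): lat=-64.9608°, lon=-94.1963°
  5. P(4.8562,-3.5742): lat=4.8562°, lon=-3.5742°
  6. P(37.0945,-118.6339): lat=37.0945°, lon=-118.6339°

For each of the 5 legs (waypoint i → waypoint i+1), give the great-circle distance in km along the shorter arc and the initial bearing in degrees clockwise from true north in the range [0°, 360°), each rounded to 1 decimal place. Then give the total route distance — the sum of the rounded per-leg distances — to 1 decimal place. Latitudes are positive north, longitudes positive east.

Leg 1: φ1=-0.8381804, φ2=0.5049761, Δφ=1.3431565, Δλ=-0.2739364 rad; a=sin²(Δφ/2)+cosφ1·cosφ2·sin²(Δλ/2)=0.3980732071; c=2·atan2(√a, √(1-a))=1.365503766; dist=6371·c=8699.624 ≈ 8699.6 km; running total=8699.6 km
Leg 1 bearing: y=sinΔλ·cosφ2=-0.23675809, x=cosφ1·sinφ2-sinφ1·cosφ2·cosΔλ=0.94994175; θ=atan2(y, x)=-13.9949° <0 so +360° → 346.0051° ≈ 346.0°
Leg 2: φ1=0.5049761, φ2=-1.0678081, Δφ=-1.5727843, Δλ=0.0494888 rad; a=sin²(Δφ/2)+cosφ1·cosφ2·sin²(Δλ/2)=0.5012522225; c=2·atan2(√a, √(1-a))=1.573300774; dist=6371·c=10023.499 ≈ 10023.5 km; running total=18723.1 km
Leg 2 bearing: y=sinΔλ·cosφ2=0.02384614, x=cosφ1·sinφ2-sinφ1·cosφ2·cosΔλ=-0.99971250; θ=atan2(y, x)=178.6336° ≈ 178.6°
Leg 3: φ1=-1.0678081, φ2=-1.1337798, Δφ=-0.0659717, Δλ=-4.4819130 rad; a=sin²(Δφ/2)+cosφ1·cosφ2·sin²(Δλ/2)=0.1264010531; c=2·atan2(√a, √(1-a))=0.726960520; dist=6371·c=4631.465 ≈ 4631.5 km; running total=23354.6 km
Leg 3 bearing: y=sinΔλ·cosφ2=0.41204687, x=cosφ1·sinφ2-sinφ1·cosφ2·cosΔλ=-0.52145248; θ=atan2(y, x)=141.6845° ≈ 141.7°
Leg 4: φ1=-1.1337798, φ2=0.0847567, Δφ=1.2185365, Δλ=1.5816540 rad; a=sin²(Δφ/2)+cosφ1·cosφ2·sin²(Δλ/2)=0.5406390054; c=2·atan2(√a, √(1-a))=1.652164093; dist=6371·c=10525.937 ≈ 10525.9 km; running total=33880.5 km
Leg 4 bearing: y=sinΔλ·cosφ2=0.99635157, x=cosφ1·sinφ2-sinφ1·cosφ2·cosΔλ=0.02602757; θ=atan2(y, x)=88.5036° ≈ 88.5°
Leg 5: φ1=0.0847567, φ2=0.6474212, Δφ=0.5626645, Δλ=-2.0081706 rad; a=sin²(Δφ/2)+cosφ1·cosφ2·sin²(Δλ/2)=0.6427900232; c=2·atan2(√a, √(1-a))=1.860407953; dist=6371·c=11852.659 ≈ 11852.7 km; running total=45733.2 km
Leg 5 bearing: y=sinΔλ·cosφ2=-0.72255737, x=cosφ1·sinφ2-sinφ1·cosφ2·cosΔλ=0.62956723; θ=atan2(y, x)=-48.9342° <0 so +360° → 311.0658° ≈ 311.1°

Leg 1: dist=8699.6 km, bearing=346.0°
Leg 2: dist=10023.5 km, bearing=178.6°
Leg 3: dist=4631.5 km, bearing=141.7°
Leg 4: dist=10525.9 km, bearing=88.5°
Leg 5: dist=11852.7 km, bearing=311.1°
Total: 45733.2 km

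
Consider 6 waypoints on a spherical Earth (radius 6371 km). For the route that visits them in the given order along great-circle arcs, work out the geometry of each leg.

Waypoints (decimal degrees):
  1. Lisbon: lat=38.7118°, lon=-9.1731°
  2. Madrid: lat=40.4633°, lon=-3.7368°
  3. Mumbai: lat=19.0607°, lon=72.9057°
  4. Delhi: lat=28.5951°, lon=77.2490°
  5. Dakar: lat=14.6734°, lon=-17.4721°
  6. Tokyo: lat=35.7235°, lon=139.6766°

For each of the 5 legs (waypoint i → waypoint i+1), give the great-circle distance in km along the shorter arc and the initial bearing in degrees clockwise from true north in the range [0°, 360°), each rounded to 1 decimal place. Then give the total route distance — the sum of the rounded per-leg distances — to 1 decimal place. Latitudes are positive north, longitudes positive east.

Leg 1: dist=504.8 km, bearing=65.6°
Leg 2: dist=7537.5 km, bearing=83.4°
Leg 3: dist=1148.2 km, bearing=21.8°
Leg 4: dist=9680.4 km, bearing=285.1°
Leg 5: dist=13916.9 km, bearing=22.7°
Total: 32787.8 km

Leg 1: φ1=0.6756484, φ2=0.7062178, Δφ=0.0305694, Δλ=0.0948813 rad; a=sin²(Δφ/2)+cosφ1·cosφ2·sin²(Δλ/2)=0.0015687273; c=2·atan2(√a, √(1-a))=0.079235049; dist=6371·c=504.806 ≈ 504.8 km; running total=504.8 km
Leg 1 bearing: y=sinΔλ·cosφ2=0.07207953, x=cosφ1·sinφ2-sinφ1·cosφ2·cosΔλ=0.03270485; θ=atan2(y, x)=65.5946° ≈ 65.6°
Leg 2: φ1=0.7062178, φ2=0.3326720, Δφ=-0.3735458, Δλ=1.3376640 rad; a=sin²(Δφ/2)+cosφ1·cosφ2·sin²(Δλ/2)=0.3109680787; c=2·atan2(√a, √(1-a))=1.183092306; dist=6371·c=7537.481 ≈ 7537.5 km; running total=8042.3 km
Leg 2 bearing: y=sinΔλ·cosφ2=0.91960385, x=cosφ1·sinφ2-sinφ1·cosφ2·cosΔλ=0.10675435; θ=atan2(y, x)=83.3783° ≈ 83.4°
Leg 3: φ1=0.3326720, φ2=0.4990786, Δφ=0.1664067, Δλ=0.0758049 rad; a=sin²(Δφ/2)+cosφ1·cosφ2·sin²(Δλ/2)=0.0080984723; c=2·atan2(√a, √(1-a))=0.180226845; dist=6371·c=1148.225 ≈ 1148.2 km; running total=9190.5 km
Leg 3 bearing: y=sinΔλ·cosφ2=0.06649478, x=cosφ1·sinφ2-sinφ1·cosφ2·cosΔλ=0.16646319; θ=atan2(y, x)=21.7746° ≈ 21.8°
Leg 4: φ1=0.4990786, φ2=0.2560991, Δφ=-0.2429795, Δλ=-1.6531951 rad; a=sin²(Δφ/2)+cosφ1·cosφ2·sin²(Δλ/2)=0.4743357132; c=2·atan2(√a, √(1-a))=1.519445188; dist=6371·c=9680.385 ≈ 9680.4 km; running total=18870.9 km
Leg 4 bearing: y=sinΔλ·cosφ2=-0.96410326, x=cosφ1·sinφ2-sinφ1·cosφ2·cosΔλ=0.26051926; θ=atan2(y, x)=-74.8787° <0 so +360° → 285.1213° ≈ 285.1°
Leg 5: φ1=0.2560991, φ2=0.6234927, Δφ=0.3673936, Δλ=2.7427622 rad; a=sin²(Δφ/2)+cosφ1·cosφ2·sin²(Δλ/2)=0.7879134274; c=2·atan2(√a, √(1-a))=2.184411470; dist=6371·c=13916.885 ≈ 13916.9 km; running total=32787.8 km
Leg 5 bearing: y=sinΔλ·cosφ2=0.31527221, x=cosφ1·sinφ2-sinφ1·cosφ2·cosΔλ=0.75433869; θ=atan2(y, x)=22.6823° ≈ 22.7°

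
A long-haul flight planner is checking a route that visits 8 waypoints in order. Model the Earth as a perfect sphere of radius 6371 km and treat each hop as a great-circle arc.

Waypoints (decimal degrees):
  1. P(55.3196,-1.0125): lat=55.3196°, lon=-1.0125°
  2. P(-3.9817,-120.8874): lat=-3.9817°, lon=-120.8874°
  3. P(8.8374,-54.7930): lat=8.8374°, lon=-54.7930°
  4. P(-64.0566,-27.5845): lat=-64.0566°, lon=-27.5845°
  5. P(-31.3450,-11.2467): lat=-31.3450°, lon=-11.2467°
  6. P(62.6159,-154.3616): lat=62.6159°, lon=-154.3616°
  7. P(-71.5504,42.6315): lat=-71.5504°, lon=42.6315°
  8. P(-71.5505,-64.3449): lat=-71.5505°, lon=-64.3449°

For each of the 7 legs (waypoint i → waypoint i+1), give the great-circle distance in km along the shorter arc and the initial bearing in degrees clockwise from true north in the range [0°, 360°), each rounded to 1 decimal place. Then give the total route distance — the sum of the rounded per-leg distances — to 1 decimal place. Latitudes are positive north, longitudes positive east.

Leg 1: φ1=0.9655092, φ2=-0.0694938, Δφ=-1.0350029, Δλ=-2.0922117 rad; a=sin²(Δφ/2)+cosφ1·cosφ2·sin²(Δλ/2)=0.6699199345; c=2·atan2(√a, √(1-a))=1.917542954; dist=6371·c=12216.666 ≈ 12216.7 km; running total=12216.7 km
Leg 1 bearing: y=sinΔλ·cosφ2=-0.86502207, x=cosφ1·sinφ2-sinφ1·cosφ2·cosΔλ=0.36911473; θ=atan2(y, x)=-66.8915° <0 so +360° → 293.1085° ≈ 293.1°
Leg 2: φ1=-0.0694938, φ2=0.1542417, Δφ=0.2237355, Δλ=1.1535649 rad; a=sin²(Δφ/2)+cosφ1·cosφ2·sin²(Δλ/2)=0.3056070672; c=2·atan2(√a, √(1-a))=1.171482910; dist=6371·c=7463.518 ≈ 7463.5 km; running total=19680.2 km
Leg 2 bearing: y=sinΔλ·cosφ2=0.90336108, x=cosφ1·sinφ2-sinφ1·cosφ2·cosΔλ=0.18106437; θ=atan2(y, x)=78.6662° ≈ 78.7°
Leg 3: φ1=0.1542417, φ2=-1.1179986, Δφ=-1.2722403, Δλ=0.4748779 rad; a=sin²(Δφ/2)+cosφ1·cosφ2·sin²(Δλ/2)=0.3768465165; c=2·atan2(√a, √(1-a))=1.321928353; dist=6371·c=8422.006 ≈ 8422.0 km; running total=28102.2 km
Leg 3 bearing: y=sinΔλ·cosφ2=0.20003032, x=cosφ1·sinφ2-sinφ1·cosφ2·cosΔλ=-0.94832523; θ=atan2(y, x)=168.0892° ≈ 168.1°
Leg 4: φ1=-1.1179986, φ2=-0.5470735, Δφ=0.5709251, Δλ=0.2851484 rad; a=sin²(Δφ/2)+cosφ1·cosφ2·sin²(Δλ/2)=0.0868429640; c=2·atan2(√a, √(1-a))=0.598264920; dist=6371·c=3811.546 ≈ 3811.5 km; running total=31913.7 km
Leg 4 bearing: y=sinΔλ·cosφ2=0.24024430, x=cosφ1·sinφ2-sinφ1·cosφ2·cosΔλ=0.50939938; θ=atan2(y, x)=25.2496° ≈ 25.2°
Leg 5: φ1=-0.5470735, φ2=1.0928536, Δφ=1.6399271, Δλ=-2.4978262 rad; a=sin²(Δφ/2)+cosφ1·cosφ2·sin²(Δλ/2)=0.8880476713; c=2·atan2(√a, √(1-a))=2.459246512; dist=6371·c=15667.860 ≈ 15667.9 km; running total=47581.6 km
Leg 5 bearing: y=sinΔλ·cosφ2=-0.27606966, x=cosφ1·sinφ2-sinφ1·cosφ2·cosΔλ=0.56697581; θ=atan2(y, x)=-25.9622° <0 so +360° → 334.0378° ≈ 334.0°
Leg 6: φ1=1.0928536, φ2=-1.2487901, Δφ=-2.3416437, Δλ=3.4381782 rad; a=sin²(Δφ/2)+cosφ1·cosφ2·sin²(Δλ/2)=0.9907556519; c=2·atan2(√a, √(1-a))=2.949000074; dist=6371·c=18788.079 ≈ 18788.1 km; running total=66369.7 km
Leg 6 bearing: y=sinΔλ·cosφ2=-0.09249053, x=cosφ1·sinφ2-sinφ1·cosφ2·cosΔλ=-0.16757405; θ=atan2(y, x)=-151.1040° <0 so +360° → 208.8960° ≈ 208.9°
Leg 7: φ1=-1.2487901, φ2=-1.2487918, Δφ=-0.0000017, Δλ=-1.8670904 rad; a=sin²(Δφ/2)+cosφ1·cosφ2·sin²(Δλ/2)=0.0646976963; c=2·atan2(√a, √(1-a))=0.514366421; dist=6371·c=3277.028 ≈ 3277.0 km; running total=69646.7 km
Leg 7 bearing: y=sinΔλ·cosφ2=-0.30267860, x=cosφ1·sinφ2-sinφ1·cosφ2·cosΔλ=-0.38785730; θ=atan2(y, x)=-142.0320° <0 so +360° → 217.9680° ≈ 218.0°

Leg 1: dist=12216.7 km, bearing=293.1°
Leg 2: dist=7463.5 km, bearing=78.7°
Leg 3: dist=8422.0 km, bearing=168.1°
Leg 4: dist=3811.5 km, bearing=25.2°
Leg 5: dist=15667.9 km, bearing=334.0°
Leg 6: dist=18788.1 km, bearing=208.9°
Leg 7: dist=3277.0 km, bearing=218.0°
Total: 69646.7 km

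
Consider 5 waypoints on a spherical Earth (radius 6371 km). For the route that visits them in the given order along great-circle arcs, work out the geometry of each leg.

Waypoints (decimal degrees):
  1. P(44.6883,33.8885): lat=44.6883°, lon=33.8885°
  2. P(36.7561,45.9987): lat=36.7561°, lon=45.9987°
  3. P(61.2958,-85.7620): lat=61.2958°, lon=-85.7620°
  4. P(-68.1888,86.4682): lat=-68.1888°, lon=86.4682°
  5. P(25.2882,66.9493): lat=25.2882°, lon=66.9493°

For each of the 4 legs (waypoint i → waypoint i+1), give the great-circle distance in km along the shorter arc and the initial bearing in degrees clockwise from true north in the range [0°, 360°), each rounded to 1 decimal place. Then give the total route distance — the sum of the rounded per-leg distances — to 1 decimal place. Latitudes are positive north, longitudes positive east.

Leg 1: dist=1346.3 km, bearing=126.7°
Leg 2: dist=8275.1 km, bearing=338.2°
Leg 3: dist=19166.1 km, bearing=157.8°
Leg 4: dist=10517.5 km, bearing=342.4°
Total: 39305.0 km

Leg 1: φ1=0.7799580, φ2=0.6415150, Δφ=-0.1384430, Δλ=0.2113629 rad; a=sin²(Δφ/2)+cosφ1·cosφ2·sin²(Δλ/2)=0.0111219411; c=2·atan2(√a, √(1-a))=0.211314173; dist=6371·c=1346.283 ≈ 1346.3 km; running total=1346.3 km
Leg 1 bearing: y=sinΔλ·cosφ2=0.16808378, x=cosφ1·sinφ2-sinφ1·cosφ2·cosΔλ=-0.12546242; θ=atan2(y, x)=126.7387° ≈ 126.7°
Leg 2: φ1=0.6415150, φ2=1.0698135, Δφ=0.4282986, Δλ=-2.2996580 rad; a=sin²(Δφ/2)+cosφ1·cosφ2·sin²(Δλ/2)=0.3657071041; c=2·atan2(√a, √(1-a))=1.298871751; dist=6371·c=8275.112 ≈ 8275.1 km; running total=9621.4 km
Leg 2 bearing: y=sinΔλ·cosφ2=-0.35826252, x=cosφ1·sinφ2-sinφ1·cosφ2·cosΔλ=0.89415303; θ=atan2(y, x)=-21.8346° <0 so +360° → 338.1654° ≈ 338.2°
Leg 3: φ1=1.0698135, φ2=-1.1901191, Δφ=-2.2599326, Δλ=3.0059841 rad; a=sin²(Δφ/2)+cosφ1·cosφ2·sin²(Δλ/2)=0.9955668496; c=2·atan2(√a, √(1-a))=3.008330253; dist=6371·c=19166.072 ≈ 19166.1 km; running total=28787.5 km
Leg 3 bearing: y=sinΔλ·cosφ2=0.05023099, x=cosφ1·sinφ2-sinφ1·cosφ2·cosΔλ=-0.12300747; θ=atan2(y, x)=157.7870° ≈ 157.8°
Leg 4: φ1=-1.1901191, φ2=0.4413624, Δφ=1.6314814, Δλ=-0.3406691 rad; a=sin²(Δφ/2)+cosφ1·cosφ2·sin²(Δλ/2)=0.5399770554; c=2·atan2(√a, √(1-a))=1.650835870; dist=6371·c=10517.475 ≈ 10517.5 km; running total=39305.0 km
Leg 4 bearing: y=sinΔλ·cosφ2=-0.30209946, x=cosφ1·sinφ2-sinφ1·cosφ2·cosΔλ=0.94991750; θ=atan2(y, x)=-17.6421° <0 so +360° → 342.3579° ≈ 342.4°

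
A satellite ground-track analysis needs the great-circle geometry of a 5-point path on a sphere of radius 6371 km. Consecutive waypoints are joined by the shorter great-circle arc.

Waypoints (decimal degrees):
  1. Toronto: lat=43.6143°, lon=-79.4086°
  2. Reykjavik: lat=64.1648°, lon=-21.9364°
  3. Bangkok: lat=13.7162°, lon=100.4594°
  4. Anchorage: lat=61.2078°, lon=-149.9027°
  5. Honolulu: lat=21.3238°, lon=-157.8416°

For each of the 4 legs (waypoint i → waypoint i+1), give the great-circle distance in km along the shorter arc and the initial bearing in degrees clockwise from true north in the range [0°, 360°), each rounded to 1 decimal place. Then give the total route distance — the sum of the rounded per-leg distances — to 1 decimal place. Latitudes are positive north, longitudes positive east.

Leg 1: dist=4199.5 km, bearing=36.9°
Leg 2: dist=10093.0 km, bearing=55.1°
Leg 3: dist=9685.4 km, bearing=27.0°
Leg 4: dist=4477.5 km, bearing=191.5°
Total: 28455.4 km

Leg 1: φ1=0.7612131, φ2=1.1198870, Δφ=0.3586739, Δλ=1.0030791 rad; a=sin²(Δφ/2)+cosφ1·cosφ2·sin²(Δλ/2)=0.1047466200; c=2·atan2(√a, √(1-a))=0.659160344; dist=6371·c=4199.511 ≈ 4199.5 km; running total=4199.5 km
Leg 1 bearing: y=sinΔλ·cosφ2=0.36742296, x=cosφ1·sinφ2-sinφ1·cosφ2·cosΔλ=0.48999942; θ=atan2(y, x)=36.8642° ≈ 36.9°
Leg 2: φ1=1.1198870, φ2=0.2393929, Δφ=-0.8804942, Δλ=2.1362097 rad; a=sin²(Δφ/2)+cosφ1·cosφ2·sin²(Δλ/2)=0.5067029267; c=2·atan2(√a, √(1-a))=1.584202582; dist=6371·c=10092.955 ≈ 10093.0 km; running total=14292.5 km
Leg 2 bearing: y=sinΔλ·cosφ2=0.82028764, x=cosφ1·sinφ2-sinφ1·cosφ2·cosΔλ=0.57179409; θ=atan2(y, x)=55.1210° ≈ 55.1°
Leg 3: φ1=0.2393929, φ2=1.0682776, Δφ=0.8288848, Δλ=-4.3696430 rad; a=sin²(Δφ/2)+cosφ1·cosφ2·sin²(Δλ/2)=0.4747249709; c=2·atan2(√a, √(1-a))=1.520224715; dist=6371·c=9685.352 ≈ 9685.4 km; running total=23977.9 km
Leg 3 bearing: y=sinΔλ·cosφ2=0.45362028, x=cosφ1·sinφ2-sinφ1·cosφ2·cosΔλ=0.88976027; θ=atan2(y, x)=27.0135° ≈ 27.0°
Leg 4: φ1=1.0682776, φ2=0.3721705, Δφ=-0.6961071, Δλ=-0.1385599 rad; a=sin²(Δφ/2)+cosφ1·cosφ2·sin²(Δλ/2)=0.1184778813; c=2·atan2(√a, √(1-a))=0.702786299; dist=6371·c=4477.452 ≈ 4477.5 km; running total=28455.4 km
Leg 4 bearing: y=sinΔλ·cosφ2=-0.12866155, x=cosφ1·sinφ2-sinφ1·cosφ2·cosΔλ=-0.63341116; θ=atan2(y, x)=-168.5180° <0 so +360° → 191.4820° ≈ 191.5°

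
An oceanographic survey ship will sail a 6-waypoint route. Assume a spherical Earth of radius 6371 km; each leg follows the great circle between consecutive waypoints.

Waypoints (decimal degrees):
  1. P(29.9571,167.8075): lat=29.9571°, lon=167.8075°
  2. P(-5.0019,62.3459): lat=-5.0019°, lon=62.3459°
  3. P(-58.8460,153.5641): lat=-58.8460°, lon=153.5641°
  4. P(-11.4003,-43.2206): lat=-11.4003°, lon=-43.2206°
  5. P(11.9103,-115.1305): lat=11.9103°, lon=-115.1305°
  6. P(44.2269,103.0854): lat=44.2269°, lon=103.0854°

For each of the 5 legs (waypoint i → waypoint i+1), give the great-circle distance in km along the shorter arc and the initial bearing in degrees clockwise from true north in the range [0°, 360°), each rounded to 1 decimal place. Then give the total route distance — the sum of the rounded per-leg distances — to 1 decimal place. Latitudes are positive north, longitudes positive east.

Leg 1: φ1=0.5228500, φ2=-0.0872996, Δφ=-0.6101497, Δλ=-1.8406522 rad; a=sin²(Δφ/2)+cosφ1·cosφ2·sin²(Δλ/2)=0.6368169228; c=2·atan2(√a, √(1-a))=1.847965377; dist=6371·c=11773.387 ≈ 11773.4 km; running total=11773.4 km
Leg 1 bearing: y=sinΔλ·cosφ2=-0.96013897, x=cosφ1·sinφ2-sinφ1·cosφ2·cosΔλ=0.05707606; θ=atan2(y, x)=-86.5980° <0 so +360° → 273.4020° ≈ 273.4°
Leg 2: φ1=-0.0872996, φ2=-1.0270565, Δφ=-0.9397568, Δλ=1.5920579 rad; a=sin²(Δφ/2)+cosφ1·cosφ2·sin²(Δλ/2)=0.4681711816; c=2·atan2(√a, √(1-a))=1.507095618; dist=6371·c=9601.706 ≈ 9601.7 km; running total=21375.1 km
Leg 2 bearing: y=sinΔλ·cosφ2=0.51722318, x=cosφ1·sinφ2-sinφ1·cosφ2·cosΔλ=-0.85347987; θ=atan2(y, x)=148.7834° ≈ 148.8°
Leg 3: φ1=-1.0270565, φ2=-0.1989728, Δφ=0.8280837, Δλ=-3.4345409 rad; a=sin²(Δφ/2)+cosφ1·cosφ2·sin²(Δλ/2)=0.6581859629; c=2·atan2(√a, √(1-a))=1.892698843; dist=6371·c=12058.384 ≈ 12058.4 km; running total=33433.5 km
Leg 3 bearing: y=sinΔλ·cosφ2=0.28307864, x=cosφ1·sinφ2-sinφ1·cosφ2·cosΔλ=-0.90541443; θ=atan2(y, x)=162.6381° ≈ 162.6°
Leg 4: φ1=-0.1989728, φ2=0.2078739, Δφ=0.4068467, Δλ=-1.2550645 rad; a=sin²(Δφ/2)+cosφ1·cosφ2·sin²(Δλ/2)=0.3714803107; c=2·atan2(√a, √(1-a))=1.310838932; dist=6371·c=8351.355 ≈ 8351.4 km; running total=41784.9 km
Leg 4 bearing: y=sinΔλ·cosφ2=-0.93010545, x=cosφ1·sinφ2-sinφ1·cosφ2·cosΔλ=0.26236352; θ=atan2(y, x)=-74.2473° <0 so +360° → 285.7527° ≈ 285.8°
Leg 5: φ1=0.2078739, φ2=0.7719050, Δφ=0.5640311, Δλ=3.8085859 rad; a=sin²(Δφ/2)+cosφ1·cosφ2·sin²(Δλ/2)=0.7034689536; c=2·atan2(√a, √(1-a))=1.989895669; dist=6371·c=12677.625 ≈ 12677.6 km; running total=54462.5 km
Leg 5 bearing: y=sinΔλ·cosφ2=-0.44329733, x=cosφ1·sinφ2-sinφ1·cosφ2·cosΔλ=0.79867954; θ=atan2(y, x)=-29.0319° <0 so +360° → 330.9681° ≈ 331.0°

Leg 1: dist=11773.4 km, bearing=273.4°
Leg 2: dist=9601.7 km, bearing=148.8°
Leg 3: dist=12058.4 km, bearing=162.6°
Leg 4: dist=8351.4 km, bearing=285.8°
Leg 5: dist=12677.6 km, bearing=331.0°
Total: 54462.5 km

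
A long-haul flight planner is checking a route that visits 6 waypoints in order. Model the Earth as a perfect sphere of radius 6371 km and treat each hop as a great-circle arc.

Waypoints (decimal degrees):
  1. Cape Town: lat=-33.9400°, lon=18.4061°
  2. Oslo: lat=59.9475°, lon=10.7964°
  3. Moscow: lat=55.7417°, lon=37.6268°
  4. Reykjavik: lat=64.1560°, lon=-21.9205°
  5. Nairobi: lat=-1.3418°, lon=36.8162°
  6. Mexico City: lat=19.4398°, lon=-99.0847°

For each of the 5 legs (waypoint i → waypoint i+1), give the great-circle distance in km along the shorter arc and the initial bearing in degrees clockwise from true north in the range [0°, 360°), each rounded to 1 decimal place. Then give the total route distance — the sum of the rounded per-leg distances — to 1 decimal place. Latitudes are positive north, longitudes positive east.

Leg 1: dist=10463.2 km, bearing=356.2°
Leg 2: dist=1642.3 km, bearing=94.7°
Leg 3: dist=3307.8 km, bearing=310.8°
Leg 4: dist=8691.5 km, bearing=119.2°
Leg 5: dist=14813.4 km, bearing=295.8°
Total: 38918.2 km

Leg 1: φ1=-0.5923647, φ2=1.0462813, Δφ=1.6386460, Δλ=-0.1328143 rad; a=sin²(Δφ/2)+cosφ1·cosφ2·sin²(Δλ/2)=0.5357283059; c=2·atan2(√a, √(1-a))=1.642313889; dist=6371·c=10463.182 ≈ 10463.2 km; running total=10463.2 km
Leg 1 bearing: y=sinΔλ·cosφ2=-0.06631715, x=cosφ1·sinφ2-sinφ1·cosφ2·cosΔλ=0.99523665; θ=atan2(y, x)=-3.8122° <0 so +360° → 356.1878° ≈ 356.2°
Leg 2: φ1=1.0462813, φ2=0.9728762, Δφ=-0.0734051, Δλ=0.4682788 rad; a=sin²(Δφ/2)+cosφ1·cosφ2·sin²(Δλ/2)=0.0165207163; c=2·atan2(√a, √(1-a))=0.257779011; dist=6371·c=1642.310 ≈ 1642.3 km; running total=12105.5 km
Leg 2 bearing: y=sinΔλ·cosφ2=0.25407665, x=cosφ1·sinφ2-sinφ1·cosφ2·cosΔλ=-0.02088508; θ=atan2(y, x)=94.6991° ≈ 94.7°
Leg 3: φ1=0.9728762, φ2=1.1197334, Δφ=0.1468572, Δλ=-1.0392964 rad; a=sin²(Δφ/2)+cosφ1·cosφ2·sin²(Δλ/2)=0.0658923126; c=2·atan2(√a, √(1-a))=0.519202078; dist=6371·c=3307.836 ≈ 3307.8 km; running total=15413.3 km
Leg 3 bearing: y=sinΔλ·cosφ2=-0.37578594, x=cosφ1·sinφ2-sinφ1·cosφ2·cosΔλ=0.32401696; θ=atan2(y, x)=-49.2308° <0 so +360° → 310.7692° ≈ 310.8°
Leg 4: φ1=1.1197334, φ2=-0.0234188, Δφ=-1.1431523, Δλ=1.0251488 rad; a=sin²(Δφ/2)+cosφ1·cosφ2·sin²(Δλ/2)=0.3974526580; c=2·atan2(√a, √(1-a))=1.364235880; dist=6371·c=8691.547 ≈ 8691.5 km; running total=24104.8 km
Leg 4 bearing: y=sinΔλ·cosφ2=0.85455703, x=cosφ1·sinφ2-sinφ1·cosφ2·cosΔλ=-0.47714615; θ=atan2(y, x)=119.1770° ≈ 119.2°
Leg 5: φ1=-0.0234188, φ2=0.3392885, Δφ=0.3627073, Δλ=-2.3719182 rad; a=sin²(Δφ/2)+cosφ1·cosφ2·sin²(Δλ/2)=0.8424026029; c=2·atan2(√a, √(1-a))=2.325132684; dist=6371·c=14813.420 ≈ 14813.4 km; running total=38918.2 km
Leg 5 bearing: y=sinΔλ·cosφ2=-0.65622935, x=cosφ1·sinφ2-sinφ1·cosφ2·cosΔλ=0.31686727; θ=atan2(y, x)=-64.2259° <0 so +360° → 295.7741° ≈ 295.8°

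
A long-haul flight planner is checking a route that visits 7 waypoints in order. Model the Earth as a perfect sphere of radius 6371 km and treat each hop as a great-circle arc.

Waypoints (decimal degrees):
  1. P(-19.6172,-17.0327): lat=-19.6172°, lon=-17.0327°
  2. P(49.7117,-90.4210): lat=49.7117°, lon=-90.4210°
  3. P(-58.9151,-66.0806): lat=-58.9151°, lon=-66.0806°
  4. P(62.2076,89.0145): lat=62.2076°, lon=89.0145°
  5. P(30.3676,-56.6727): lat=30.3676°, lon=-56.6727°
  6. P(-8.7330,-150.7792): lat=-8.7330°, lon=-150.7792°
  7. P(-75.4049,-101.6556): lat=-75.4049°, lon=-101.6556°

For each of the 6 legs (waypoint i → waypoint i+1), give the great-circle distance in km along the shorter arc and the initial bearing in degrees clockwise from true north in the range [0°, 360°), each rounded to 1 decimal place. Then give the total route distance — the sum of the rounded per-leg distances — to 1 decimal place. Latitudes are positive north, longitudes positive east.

Leg 1: dist=10530.3 km, bearing=321.6°
Leg 2: dist=12279.4 km, bearing=166.9°
Leg 3: dist=18615.4 km, bearing=64.3°
Leg 4: dist=9273.6 km, bearing=330.7°
Leg 5: dist=10888.4 km, bearing=264.5°
Leg 6: dist=7999.9 km, bearing=168.4°
Total: 69587.0 km

Leg 1: φ1=-0.3423847, φ2=0.8676328, Δφ=1.2100176, Δλ=-1.2808675 rad; a=sin²(Δφ/2)+cosφ1·cosφ2·sin²(Δλ/2)=0.5409829806; c=2·atan2(√a, √(1-a))=1.652854347; dist=6371·c=10530.335 ≈ 10530.3 km; running total=10530.3 km
Leg 1 bearing: y=sinΔλ·cosφ2=-0.61964625, x=cosφ1·sinφ2-sinφ1·cosφ2·cosΔλ=0.78058959; θ=atan2(y, x)=-38.4432° <0 so +360° → 321.5568° ≈ 321.6°
Leg 2: φ1=0.8676328, φ2=-1.0282625, Δφ=-1.8958953, Δλ=0.4248201 rad; a=sin²(Δφ/2)+cosφ1·cosφ2·sin²(Δλ/2)=0.6745393146; c=2·atan2(√a, √(1-a))=1.927384028; dist=6371·c=12279.364 ≈ 12279.4 km; running total=22809.7 km
Leg 2 bearing: y=sinΔλ·cosφ2=0.21279976, x=cosφ1·sinφ2-sinφ1·cosφ2·cosΔλ=-0.91261184; θ=atan2(y, x)=166.8745° ≈ 166.9°
Leg 3: φ1=-1.0282625, φ2=1.0857274, Δφ=2.1139899, Δλ=2.7069201 rad; a=sin²(Δφ/2)+cosφ1·cosφ2·sin²(Δλ/2)=0.9879812991; c=2·atan2(√a, √(1-a))=2.921891387; dist=6371·c=18615.370 ≈ 18615.4 km; running total=41425.1 km
Leg 3 bearing: y=sinΔλ·cosφ2=0.19635224, x=cosφ1·sinφ2-sinφ1·cosφ2·cosΔλ=0.09456640; θ=atan2(y, x)=64.2838° ≈ 64.3°
Leg 4: φ1=1.0857274, φ2=0.5300146, Δφ=-0.5557128, Δλ=-2.5427213 rad; a=sin²(Δφ/2)+cosφ1·cosφ2·sin²(Δλ/2)=0.4425293110; c=2·atan2(√a, √(1-a))=1.455600340; dist=6371·c=9273.630 ≈ 9273.6 km; running total=50698.7 km
Leg 4 bearing: y=sinΔλ·cosφ2=-0.48636932, x=cosφ1·sinφ2-sinφ1·cosφ2·cosΔλ=0.86616013; θ=atan2(y, x)=-29.3152° <0 so +360° → 330.6848° ≈ 330.7°
Leg 5: φ1=0.5300146, φ2=-0.1524196, Δφ=-0.6824342, Δλ=-1.6424683 rad; a=sin²(Δφ/2)+cosφ1·cosφ2·sin²(Δλ/2)=0.5689132014; c=2·atan2(√a, √(1-a))=1.709062864; dist=6371·c=10888.440 ≈ 10888.4 km; running total=61587.1 km
Leg 5 bearing: y=sinΔλ·cosφ2=-0.98586903, x=cosφ1·sinφ2-sinφ1·cosφ2·cosΔλ=-0.09521625; θ=atan2(y, x)=-95.5166° <0 so +360° → 264.4834° ≈ 264.5°
Leg 6: φ1=-0.1524196, φ2=-1.3160638, Δφ=-1.1636442, Δλ=0.8573686 rad; a=sin²(Δφ/2)+cosφ1·cosφ2·sin²(Δλ/2)=0.3450368575; c=2·atan2(√a, √(1-a))=1.255680828; dist=6371·c=7999.943 ≈ 7999.9 km; running total=69587.0 km
Leg 6 bearing: y=sinΔλ·cosφ2=0.19053289, x=cosφ1·sinφ2-sinφ1·cosφ2·cosΔλ=-0.93147352; θ=atan2(y, x)=168.4396° ≈ 168.4°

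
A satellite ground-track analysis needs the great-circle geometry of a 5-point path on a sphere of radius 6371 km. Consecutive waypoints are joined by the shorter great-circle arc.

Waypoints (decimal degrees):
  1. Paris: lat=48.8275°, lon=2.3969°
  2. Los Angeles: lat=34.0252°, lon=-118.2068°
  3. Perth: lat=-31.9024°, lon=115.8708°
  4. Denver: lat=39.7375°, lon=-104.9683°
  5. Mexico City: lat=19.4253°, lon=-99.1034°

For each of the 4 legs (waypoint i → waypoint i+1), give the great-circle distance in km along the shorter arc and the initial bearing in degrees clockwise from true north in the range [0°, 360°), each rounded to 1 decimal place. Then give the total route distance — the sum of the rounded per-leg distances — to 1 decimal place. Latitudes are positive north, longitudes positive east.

Leg 1: dist=9090.6 km, bearing=313.9°
Leg 2: dist=15023.9 km, bearing=257.0°
Leg 3: dist=16265.3 km, bearing=64.9°
Leg 4: dist=2327.3 km, bearing=164.3°
Total: 42707.1 km

Leg 1: φ1=0.8522006, φ2=0.5938518, Δφ=-0.2583489, Δλ=-2.1049317 rad; a=sin²(Δφ/2)+cosφ1·cosφ2·sin²(Δλ/2)=0.4282878383; c=2·atan2(√a, √(1-a))=1.426875676; dist=6371·c=9090.625 ≈ 9090.6 km; running total=9090.6 km
Leg 1 bearing: y=sinΔλ·cosφ2=-0.71334847, x=cosφ1·sinφ2-sinφ1·cosφ2·cosΔλ=0.68597626; θ=atan2(y, x)=-46.1206° <0 so +360° → 313.8794° ≈ 313.9°
Leg 2: φ1=0.5938518, φ2=-0.5568019, Δφ=-1.1506537, Δλ=4.0854248 rad; a=sin²(Δφ/2)+cosφ1·cosφ2·sin²(Δλ/2)=0.8542535998; c=2·atan2(√a, √(1-a))=2.358176947; dist=6371·c=15023.945 ≈ 15023.9 km; running total=24114.5 km
Leg 2 bearing: y=sinΔλ·cosφ2=-0.68748982, x=cosφ1·sinφ2-sinφ1·cosφ2·cosΔλ=-0.15929626; θ=atan2(y, x)=-103.0456° <0 so +360° → 256.9544° ≈ 257.0°
Leg 3: φ1=-0.5568019, φ2=0.6935502, Δφ=1.2503521, Δλ=-3.8543694 rad; a=sin²(Δφ/2)+cosφ1·cosφ2·sin²(Δλ/2)=0.9158666337; c=2·atan2(√a, √(1-a))=2.553018766; dist=6371·c=16265.283 ≈ 16265.3 km; running total=40379.8 km
Leg 3 bearing: y=sinΔλ·cosφ2=0.50286537, x=cosφ1·sinφ2-sinφ1·cosφ2·cosΔλ=0.23525771; θ=atan2(y, x)=64.9282° ≈ 64.9°
Leg 4: φ1=0.6935502, φ2=0.3390354, Δφ=-0.3545148, Δλ=0.1023618 rad; a=sin²(Δφ/2)+cosφ1·cosφ2·sin²(Δλ/2)=0.0329904927; c=2·atan2(√a, √(1-a))=0.365293337; dist=6371·c=2327.284 ≈ 2327.3 km; running total=42707.1 km
Leg 4 bearing: y=sinΔλ·cosφ2=0.09636647, x=cosφ1·sinφ2-sinφ1·cosφ2·cosΔλ=-0.34397963; θ=atan2(y, x)=164.3497° ≈ 164.3°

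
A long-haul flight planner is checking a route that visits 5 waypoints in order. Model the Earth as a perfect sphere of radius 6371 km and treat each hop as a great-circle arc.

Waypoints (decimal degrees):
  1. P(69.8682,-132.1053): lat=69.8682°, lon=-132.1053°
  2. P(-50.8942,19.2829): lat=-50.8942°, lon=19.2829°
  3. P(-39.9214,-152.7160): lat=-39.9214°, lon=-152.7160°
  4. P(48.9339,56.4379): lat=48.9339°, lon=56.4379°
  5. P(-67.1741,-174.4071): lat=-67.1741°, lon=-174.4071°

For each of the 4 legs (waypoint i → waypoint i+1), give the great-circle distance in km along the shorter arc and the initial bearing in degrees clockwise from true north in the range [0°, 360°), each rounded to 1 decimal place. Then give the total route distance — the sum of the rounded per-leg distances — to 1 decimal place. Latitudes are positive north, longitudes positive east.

Leg 1: dist=17435.7 km, bearing=50.1°
Leg 2: dist=9886.8 km, bearing=186.1°
Leg 3: dist=17512.3 km, bearing=303.3°
Leg 4: dist=16551.4 km, bearing=144.4°
Total: 61386.2 km

Leg 1: φ1=1.2194301, φ2=-0.8882714, Δφ=-2.1077015, Δλ=2.6422225 rad; a=sin²(Δφ/2)+cosφ1·cosφ2·sin²(Δλ/2)=0.9595778490; c=2·atan2(√a, √(1-a))=2.736727950; dist=6371·c=17435.694 ≈ 17435.7 km; running total=17435.7 km
Leg 1 bearing: y=sinΔλ·cosφ2=0.30205102, x=cosφ1·sinφ2-sinφ1·cosφ2·cosΔλ=0.25282006; θ=atan2(y, x)=50.0703° ≈ 50.1°
Leg 2: φ1=-0.8882714, φ2=-0.6967599, Δφ=0.1915115, Δλ=-3.0019471 rad; a=sin²(Δφ/2)+cosφ1·cosφ2·sin²(Δλ/2)=0.4905282713; c=2·atan2(√a, √(1-a))=1.551851736; dist=6371·c=9886.847 ≈ 9886.8 km; running total=27322.5 km
Leg 2 bearing: y=sinΔλ·cosφ2=-0.10674998, x=cosφ1·sinφ2-sinφ1·cosφ2·cosΔλ=-0.99410542; θ=atan2(y, x)=-173.8709° <0 so +360° → 186.1291° ≈ 186.1°
Leg 3: φ1=-0.6967599, φ2=0.8540577, Δφ=1.5508175, Δλ=3.6504242 rad; a=sin²(Δφ/2)+cosφ1·cosφ2·sin²(Δλ/2)=0.9619139705; c=2·atan2(√a, √(1-a))=2.748758779; dist=6371·c=17512.342 ≈ 17512.3 km; running total=44834.8 km
Leg 3 bearing: y=sinΔλ·cosφ2=-0.32002779, x=cosφ1·sinφ2-sinφ1·cosφ2·cosΔλ=0.21005749; θ=atan2(y, x)=-56.7202° <0 so +360° → 303.2798° ≈ 303.3°
Leg 4: φ1=0.8540577, φ2=-1.1724092, Δφ=-2.0264669, Δλ=-4.0290053 rad; a=sin²(Δφ/2)+cosφ1·cosφ2·sin²(Δλ/2)=0.9279111858; c=2·atan2(√a, √(1-a))=2.597934913; dist=6371·c=16551.443 ≈ 16551.4 km; running total=61386.2 km
Leg 4 bearing: y=sinΔλ·cosφ2=0.30081845, x=cosφ1·sinφ2-sinφ1·cosφ2·cosΔλ=-0.42080439; θ=atan2(y, x)=144.4403° ≈ 144.4°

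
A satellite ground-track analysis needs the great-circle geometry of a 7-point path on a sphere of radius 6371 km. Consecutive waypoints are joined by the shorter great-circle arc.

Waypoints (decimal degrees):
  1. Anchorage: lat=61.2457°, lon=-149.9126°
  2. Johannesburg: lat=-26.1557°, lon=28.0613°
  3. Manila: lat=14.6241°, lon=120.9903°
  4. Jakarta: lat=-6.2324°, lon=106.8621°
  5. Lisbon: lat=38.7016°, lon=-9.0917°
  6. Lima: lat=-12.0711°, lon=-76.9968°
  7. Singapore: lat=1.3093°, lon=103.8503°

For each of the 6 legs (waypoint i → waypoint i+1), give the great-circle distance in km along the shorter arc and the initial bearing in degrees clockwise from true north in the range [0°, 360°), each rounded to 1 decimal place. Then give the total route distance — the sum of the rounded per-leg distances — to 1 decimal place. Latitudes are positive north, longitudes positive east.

Leg 1: dist=16110.3 km, bearing=3.2°
Leg 2: dist=11003.4 km, bearing=78.0°
Leg 3: dist=2793.8 km, bearing=214.9°
Leg 4: dist=12680.9 km, bearing=309.8°
Leg 5: dist=9007.7 km, bearing=246.5°
Leg 6: dist=18814.8 km, bearing=184.5°
Total: 70410.9 km

Leg 1: φ1=1.0689391, φ2=-0.4565031, Δφ=-1.5254422, Δλ=3.1062305 rad; a=sin²(Δφ/2)+cosφ1·cosφ2·sin²(Δλ/2)=0.9089900578; c=2·atan2(√a, √(1-a))=2.528687191; dist=6371·c=16110.266 ≈ 16110.3 km; running total=16110.3 km
Leg 1 bearing: y=sinΔλ·cosφ2=0.03173440, x=cosφ1·sinφ2-sinφ1·cosφ2·cosΔλ=0.57437049; θ=atan2(y, x)=3.1624° ≈ 3.2°
Leg 2: φ1=-0.4565031, φ2=0.2552387, Δφ=0.7117418, Δλ=1.6219170 rad; a=sin²(Δφ/2)+cosφ1·cosφ2·sin²(Δλ/2)=0.5778373101; c=2·atan2(√a, √(1-a))=1.727106690; dist=6371·c=11003.397 ≈ 11003.4 km; running total=27113.7 km
Leg 2 bearing: y=sinΔλ·cosφ2=0.96633900, x=cosφ1·sinφ2-sinφ1·cosφ2·cosΔλ=0.20482760; θ=atan2(y, x)=78.0326° ≈ 78.0°
Leg 3: φ1=0.2552387, φ2=-0.1087759, Δφ=-0.3640146, Δλ=-0.2465836 rad; a=sin²(Δφ/2)+cosφ1·cosφ2·sin²(Δλ/2)=0.0473100167; c=2·atan2(√a, √(1-a))=0.438522581; dist=6371·c=2793.827 ≈ 2793.8 km; running total=29907.5 km
Leg 3 bearing: y=sinΔλ·cosφ2=-0.24264969, x=cosφ1·sinφ2-sinφ1·cosφ2·cosΔλ=-0.34843686; θ=atan2(y, x)=-145.1468° <0 so +360° → 214.8532° ≈ 214.9°
Leg 4: φ1=-0.1087759, φ2=0.6754703, Δφ=0.7842462, Δλ=-2.0237756 rad; a=sin²(Δφ/2)+cosφ1·cosφ2·sin²(Δλ/2)=0.7037029254; c=2·atan2(√a, √(1-a))=1.990408006; dist=6371·c=12680.889 ≈ 12680.9 km; running total=42588.4 km
Leg 4 bearing: y=sinΔλ·cosφ2=-0.70170614, x=cosφ1·sinφ2-sinφ1·cosφ2·cosΔλ=0.58449035; θ=atan2(y, x)=-50.2072° <0 so +360° → 309.7928° ≈ 309.8°
Leg 5: φ1=0.6754703, φ2=-0.2106804, Δφ=-0.8861508, Δλ=-1.1851676 rad; a=sin²(Δφ/2)+cosφ1·cosφ2·sin²(Δλ/2)=0.4218516796; c=2·atan2(√a, √(1-a))=1.413856235; dist=6371·c=9007.678 ≈ 9007.7 km; running total=51596.1 km
Leg 5 bearing: y=sinΔλ·cosφ2=-0.90607476, x=cosφ1·sinφ2-sinφ1·cosφ2·cosΔλ=-0.39319193; θ=atan2(y, x)=-113.4585° <0 so +360° → 246.5415° ≈ 246.5°
Leg 6: φ1=-0.2106804, φ2=0.0228516, Δφ=0.2335320, Δλ=3.1563773 rad; a=sin²(Δφ/2)+cosφ1·cosφ2·sin²(Δλ/2)=0.9911525577; c=2·atan2(√a, √(1-a))=2.953192457; dist=6371·c=18814.789 ≈ 18814.8 km; running total=70410.9 km
Leg 6 bearing: y=sinΔλ·cosφ2=-0.01478029, x=cosφ1·sinφ2-sinφ1·cosφ2·cosΔλ=-0.18670352; θ=atan2(y, x)=-175.4736° <0 so +360° → 184.5264° ≈ 184.5°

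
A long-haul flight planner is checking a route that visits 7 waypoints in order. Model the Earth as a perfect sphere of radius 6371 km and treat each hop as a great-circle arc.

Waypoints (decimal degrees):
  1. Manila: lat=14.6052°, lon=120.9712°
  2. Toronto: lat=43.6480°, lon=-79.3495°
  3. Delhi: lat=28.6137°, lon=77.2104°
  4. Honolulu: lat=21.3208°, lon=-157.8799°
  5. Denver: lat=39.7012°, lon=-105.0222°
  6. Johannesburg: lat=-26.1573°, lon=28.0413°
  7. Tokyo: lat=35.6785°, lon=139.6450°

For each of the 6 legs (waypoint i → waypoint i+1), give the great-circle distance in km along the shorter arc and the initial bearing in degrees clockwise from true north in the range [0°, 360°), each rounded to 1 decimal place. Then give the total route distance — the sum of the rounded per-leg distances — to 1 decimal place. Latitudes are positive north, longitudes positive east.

Leg 1: φ1=0.2549088, φ2=0.7618013, Δφ=0.5068925, Δλ=-3.4962558 rad; a=sin²(Δφ/2)+cosφ1·cosφ2·sin²(Δλ/2)=0.7412938581; c=2·atan2(√a, √(1-a))=2.074403170; dist=6371·c=13216.023 ≈ 13216.0 km; running total=13216.0 km
Leg 1 bearing: y=sinΔλ·cosφ2=0.25128568, x=cosφ1·sinφ2-sinφ1·cosφ2·cosΔλ=0.83902598; θ=atan2(y, x)=16.6728° ≈ 16.7°
Leg 2: φ1=0.7618013, φ2=0.4994033, Δφ=-0.2623980, Δλ=2.7324857 rad; a=sin²(Δφ/2)+cosφ1·cosφ2·sin²(Δλ/2)=0.6261245884; c=2·atan2(√a, √(1-a))=1.825800221; dist=6371·c=11632.173 ≈ 11632.2 km; running total=24848.2 km
Leg 2 bearing: y=sinΔλ·cosφ2=0.34920740, x=cosφ1·sinφ2-sinφ1·cosφ2·cosΔλ=0.90245473; θ=atan2(y, x)=21.1541° ≈ 21.2°
Leg 3: φ1=0.4994033, φ2=0.3721182, Δφ=-0.1272851, Δλ=-4.1030998 rad; a=sin²(Δφ/2)+cosφ1·cosφ2·sin²(Δλ/2)=0.6469415578; c=2·atan2(√a, √(1-a))=1.869083152; dist=6371·c=11907.929 ≈ 11907.9 km; running total=36756.1 km
Leg 3 bearing: y=sinΔλ·cosφ2=0.76392986, x=cosφ1·sinφ2-sinφ1·cosφ2·cosΔλ=0.57449446; θ=atan2(y, x)=53.0559° ≈ 53.1°
Leg 4: φ1=0.3721182, φ2=0.6929167, Δφ=0.3207985, Δλ=0.9225409 rad; a=sin²(Δφ/2)+cosφ1·cosφ2·sin²(Δλ/2)=0.1674932140; c=2·atan2(√a, √(1-a))=0.843284336; dist=6371·c=5372.565 ≈ 5372.6 km; running total=42128.7 km
Leg 4 bearing: y=sinΔλ·cosφ2=0.61330725, x=cosφ1·sinφ2-sinφ1·cosφ2·cosΔλ=0.42615862; θ=atan2(y, x)=55.2064° ≈ 55.2°
Leg 5: φ1=0.6929167, φ2=-0.4565310, Δφ=-1.1494477, Δλ=2.3223962 rad; a=sin²(Δφ/2)+cosφ1·cosφ2·sin²(Δλ/2)=0.8765705594; c=2·atan2(√a, √(1-a))=2.423620204; dist=6371·c=15440.884 ≈ 15440.9 km; running total=57569.6 km
Leg 5 bearing: y=sinΔλ·cosφ2=0.65577485, x=cosφ1·sinφ2-sinφ1·cosφ2·cosΔλ=0.05232405; θ=atan2(y, x)=85.4381° ≈ 85.4°
Leg 6: φ1=-0.4565310, φ2=0.6227073, Δφ=1.0792383, Δλ=1.9478520 rad; a=sin²(Δφ/2)+cosφ1·cosφ2·sin²(Δλ/2)=0.7627800604; c=2·atan2(√a, √(1-a))=2.124169686; dist=6371·c=13533.085 ≈ 13533.1 km; running total=71102.7 km
Leg 6 bearing: y=sinΔλ·cosφ2=0.75524040, x=cosφ1·sinφ2-sinφ1·cosφ2·cosΔλ=0.39166121; θ=atan2(y, x)=62.5891° ≈ 62.6°

Leg 1: dist=13216.0 km, bearing=16.7°
Leg 2: dist=11632.2 km, bearing=21.2°
Leg 3: dist=11907.9 km, bearing=53.1°
Leg 4: dist=5372.6 km, bearing=55.2°
Leg 5: dist=15440.9 km, bearing=85.4°
Leg 6: dist=13533.1 km, bearing=62.6°
Total: 71102.7 km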